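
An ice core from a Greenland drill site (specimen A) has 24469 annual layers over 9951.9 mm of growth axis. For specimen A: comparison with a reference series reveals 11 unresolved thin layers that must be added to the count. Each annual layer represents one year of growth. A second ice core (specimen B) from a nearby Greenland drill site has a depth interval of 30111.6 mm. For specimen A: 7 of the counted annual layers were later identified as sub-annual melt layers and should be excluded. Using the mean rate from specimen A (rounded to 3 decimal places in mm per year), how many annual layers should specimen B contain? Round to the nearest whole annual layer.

Specimen A: true annual layer count = 24469 − 7 + 11 = 24473.
A: Mean rate = 9951.9 mm / 24473 years ≈ 0.407 mm/yr.
Specimen B: 30111.6 mm / 0.407 mm per year = 73984.28 years ≈ 73984 annual layers.

73984 annual layers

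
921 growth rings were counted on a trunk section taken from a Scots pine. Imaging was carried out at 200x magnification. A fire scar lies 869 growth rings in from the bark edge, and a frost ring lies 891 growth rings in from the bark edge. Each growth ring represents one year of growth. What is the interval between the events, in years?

22 years

891 − 869 = 22 growth rings lie between the two events.
At one growth ring per year, 22 years elapsed between them.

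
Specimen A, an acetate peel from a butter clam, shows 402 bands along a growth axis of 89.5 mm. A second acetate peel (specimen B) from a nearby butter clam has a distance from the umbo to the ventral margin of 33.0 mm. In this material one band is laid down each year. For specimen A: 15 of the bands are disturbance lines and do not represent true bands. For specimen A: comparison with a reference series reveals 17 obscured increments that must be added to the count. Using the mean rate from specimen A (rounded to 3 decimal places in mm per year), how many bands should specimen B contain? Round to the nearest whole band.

149 bands

Specimen A: after corrections the count is 402 − 15 + 17 = 404 bands.
A: Mean rate = 89.5 mm / 404 years ≈ 0.222 mm per year.
B spans 33.0 / 0.222 = 148.65 years ≈ 149 bands.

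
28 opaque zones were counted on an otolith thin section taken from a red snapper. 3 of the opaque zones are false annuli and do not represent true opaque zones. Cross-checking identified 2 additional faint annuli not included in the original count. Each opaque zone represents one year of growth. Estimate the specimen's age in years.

Correcting the raw count gives 28 − 3 + 2 = 27 true opaque zones.
One opaque zone per year makes the duration 27 years.

27 yr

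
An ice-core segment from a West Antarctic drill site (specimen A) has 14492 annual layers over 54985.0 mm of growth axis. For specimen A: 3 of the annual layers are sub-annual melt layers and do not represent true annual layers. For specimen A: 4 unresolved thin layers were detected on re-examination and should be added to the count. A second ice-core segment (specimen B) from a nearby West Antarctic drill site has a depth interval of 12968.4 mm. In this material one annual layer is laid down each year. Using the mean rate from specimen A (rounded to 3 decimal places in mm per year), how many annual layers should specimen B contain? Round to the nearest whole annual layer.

Specimen A: after corrections the count is 14492 − 3 + 4 = 14493 annual layers.
A: 54985.0 mm over 14493 years gives 54985.0 / 14493 ≈ 3.794 mm/yr.
B spans 12968.4 / 3.794 = 3418.13 years ≈ 3418 annual layers.

3418 annual layers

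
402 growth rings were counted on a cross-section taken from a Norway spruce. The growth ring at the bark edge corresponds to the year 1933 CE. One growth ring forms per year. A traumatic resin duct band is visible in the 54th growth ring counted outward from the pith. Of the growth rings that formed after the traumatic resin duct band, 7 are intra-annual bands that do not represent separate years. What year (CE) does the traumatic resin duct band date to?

1592 CE

402 − 54 = 348 growth rings lie beyond the traumatic resin duct band toward the bark edge.
Excluding 7 false growth rings: 348 − 7 = 341.
1933 − 341 = 1592 CE.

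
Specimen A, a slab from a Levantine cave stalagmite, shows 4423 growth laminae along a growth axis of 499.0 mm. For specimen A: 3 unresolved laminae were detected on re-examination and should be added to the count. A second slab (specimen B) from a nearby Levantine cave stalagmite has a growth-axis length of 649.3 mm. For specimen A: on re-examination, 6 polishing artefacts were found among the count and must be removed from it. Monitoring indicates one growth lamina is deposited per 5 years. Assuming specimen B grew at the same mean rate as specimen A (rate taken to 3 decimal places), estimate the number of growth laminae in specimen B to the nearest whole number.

Specimen A: true growth lamina count = 4423 − 6 + 3 = 4420.
Specimen A: multiplying by 5 years per growth lamina: 4420 × 5 = 22100 years.
A: 499.0 mm over 22100 years gives 499.0 / 22100 ≈ 0.023 mm per year.
B spans 649.3 / 0.023 = 28230.43 years; at 5 years per growth lamina that is 28230.43 / 5 ≈ 5646 growth laminae.

5646 growth laminae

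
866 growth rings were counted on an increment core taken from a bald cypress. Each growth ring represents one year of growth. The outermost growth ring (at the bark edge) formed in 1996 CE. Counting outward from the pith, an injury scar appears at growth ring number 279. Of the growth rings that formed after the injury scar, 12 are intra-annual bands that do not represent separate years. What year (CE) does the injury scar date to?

1421 CE

866 − 279 = 587 growth rings lie beyond the injury scar toward the bark edge.
587 − 12 false = 575 true growth rings after the injury scar.
The growth ring at the bark edge is 1996 CE, so the injury scar dates to 1996 − 575 = 1421 CE.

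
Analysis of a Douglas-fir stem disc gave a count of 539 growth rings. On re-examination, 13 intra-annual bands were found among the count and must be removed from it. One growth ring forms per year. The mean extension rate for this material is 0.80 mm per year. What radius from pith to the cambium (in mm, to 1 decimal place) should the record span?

After corrections the count is 539 − 13 = 526 growth rings.
526 years at 0.80 mm/year gives 0.80 × 526 = 420.8 mm.

420.8 mm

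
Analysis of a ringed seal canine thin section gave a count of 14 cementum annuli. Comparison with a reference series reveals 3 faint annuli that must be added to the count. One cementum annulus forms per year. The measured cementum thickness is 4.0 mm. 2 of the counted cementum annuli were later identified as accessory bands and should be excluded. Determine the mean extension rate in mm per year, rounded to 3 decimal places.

0.267 mm per year

True cementum annulus count = 14 − 2 + 3 = 15.
Mean rate = 4.0 mm / 15 years ≈ 0.267 mm per year.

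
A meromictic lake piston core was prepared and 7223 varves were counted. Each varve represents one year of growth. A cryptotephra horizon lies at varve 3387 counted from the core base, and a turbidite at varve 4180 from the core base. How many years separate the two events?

Separation: 4180 − 3387 = 793 varves.
One varve per year makes the interval 793 years.

793 years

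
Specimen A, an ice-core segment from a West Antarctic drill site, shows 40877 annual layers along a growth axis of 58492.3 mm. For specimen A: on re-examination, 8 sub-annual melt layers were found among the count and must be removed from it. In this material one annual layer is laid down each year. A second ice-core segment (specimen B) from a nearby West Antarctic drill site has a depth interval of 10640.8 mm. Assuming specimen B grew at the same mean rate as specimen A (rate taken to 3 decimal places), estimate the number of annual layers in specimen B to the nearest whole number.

Specimen A: correcting the raw count gives 40877 − 8 = 40869 true annual layers.
A: 58492.3 mm over 40869 years gives 58492.3 / 40869 ≈ 1.431 mm/yr.
For B, 10640.8 / 1.431 = 7435.92 years ≈ 7436 annual layers.

7436 annual layers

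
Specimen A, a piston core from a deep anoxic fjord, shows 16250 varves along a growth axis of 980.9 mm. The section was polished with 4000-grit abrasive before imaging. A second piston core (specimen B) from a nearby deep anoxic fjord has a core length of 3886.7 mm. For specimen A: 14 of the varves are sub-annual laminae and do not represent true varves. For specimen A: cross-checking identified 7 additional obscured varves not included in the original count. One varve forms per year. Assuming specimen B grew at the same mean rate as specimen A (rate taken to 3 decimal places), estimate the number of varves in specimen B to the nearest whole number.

64778 varves

Specimen A: correcting the raw count gives 16250 − 14 + 7 = 16243 true varves.
A: 980.9 mm over 16243 years gives 980.9 / 16243 ≈ 0.060 mm/yr.
For B, 3886.7 / 0.060 = 64778.33 years ≈ 64778 varves.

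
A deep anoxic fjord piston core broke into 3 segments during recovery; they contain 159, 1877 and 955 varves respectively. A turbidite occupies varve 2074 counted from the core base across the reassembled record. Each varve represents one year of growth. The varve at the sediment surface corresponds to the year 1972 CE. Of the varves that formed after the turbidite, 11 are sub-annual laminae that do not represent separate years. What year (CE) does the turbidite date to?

Total varves = 159 + 1877 + 955 = 2991.
2991 − 2074 = 917 varves lie beyond the turbidite toward the sediment surface.
Removing the 11 false varves leaves 917 − 11 = 906 true varves beyond the turbidite.
The varve at the sediment surface is 1972 CE, so the turbidite dates to 1972 − 906 = 1066 CE.

1066 CE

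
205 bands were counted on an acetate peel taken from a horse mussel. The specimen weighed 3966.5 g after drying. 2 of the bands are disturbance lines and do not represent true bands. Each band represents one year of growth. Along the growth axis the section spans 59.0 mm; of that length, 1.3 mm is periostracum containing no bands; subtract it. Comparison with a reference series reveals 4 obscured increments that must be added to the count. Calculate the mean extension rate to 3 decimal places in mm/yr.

0.279 mm/yr

After corrections the count is 205 − 2 + 4 = 207 bands.
The growth record spans 59.0 − 1.3 = 57.7 mm.
57.7 mm over 207 years gives 57.7 / 207 ≈ 0.279 mm/yr.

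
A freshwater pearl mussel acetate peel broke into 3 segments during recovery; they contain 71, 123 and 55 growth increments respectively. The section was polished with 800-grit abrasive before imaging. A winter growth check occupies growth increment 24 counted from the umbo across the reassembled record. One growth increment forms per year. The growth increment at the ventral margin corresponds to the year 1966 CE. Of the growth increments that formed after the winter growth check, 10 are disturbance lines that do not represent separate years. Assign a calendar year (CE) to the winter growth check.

1751 CE

Total growth increments = 71 + 123 + 55 = 249.
The winter growth check sits at growth increment 24 from the umbo, so 249 − 24 = 225 growth increments formed after it.
Excluding 10 false growth increments: 225 − 10 = 215.
The growth increment at the ventral margin is 1966 CE, so the winter growth check dates to 1966 − 215 = 1751 CE.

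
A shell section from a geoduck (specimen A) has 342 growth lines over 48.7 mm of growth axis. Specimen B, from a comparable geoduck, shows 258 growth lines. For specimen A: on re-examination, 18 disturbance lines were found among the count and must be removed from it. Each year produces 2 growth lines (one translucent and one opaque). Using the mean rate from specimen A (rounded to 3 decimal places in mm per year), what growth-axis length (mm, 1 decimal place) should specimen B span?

38.8 mm

Specimen A: adjusted count: 342 − 18 = 324 growth lines.
Specimen A: dividing by 2 growth lines per year: 324 / 2 = 162 years.
A: Mean rate = 48.7 mm / 162 years ≈ 0.301 mm/year.
Specimen B: with 2 growth lines per year, 258 / 2 = 129 years. Length of B = 0.301 × 129 = 38.8 mm.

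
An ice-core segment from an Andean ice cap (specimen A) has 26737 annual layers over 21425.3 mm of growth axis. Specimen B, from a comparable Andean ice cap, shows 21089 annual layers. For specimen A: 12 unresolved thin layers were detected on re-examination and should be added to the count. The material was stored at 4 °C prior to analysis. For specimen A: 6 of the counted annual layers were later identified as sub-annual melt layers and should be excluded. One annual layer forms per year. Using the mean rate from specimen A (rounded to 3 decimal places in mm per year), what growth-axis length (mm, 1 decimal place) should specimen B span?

16892.3 mm

Specimen A: correcting the raw count gives 26737 − 6 + 12 = 26743 true annual layers.
A: Mean rate = 21425.3 mm / 26743 years ≈ 0.801 mm/yr.
Length of B = 0.801 × 21089 = 16892.3 mm.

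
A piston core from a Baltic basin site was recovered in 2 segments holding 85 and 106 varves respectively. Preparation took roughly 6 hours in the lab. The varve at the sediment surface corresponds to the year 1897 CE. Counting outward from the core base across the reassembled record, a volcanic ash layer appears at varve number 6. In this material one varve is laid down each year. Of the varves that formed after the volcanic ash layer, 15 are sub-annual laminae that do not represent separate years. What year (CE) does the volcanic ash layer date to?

Total varves = 85 + 106 = 191.
The volcanic ash layer sits at varve 6 from the core base, so 191 − 6 = 185 varves formed after it.
185 − 15 false = 170 true varves after the volcanic ash layer.
Counting back 170 years from 1897 CE places the volcanic ash layer in 1897 − 170 = 1727 CE.

1727 CE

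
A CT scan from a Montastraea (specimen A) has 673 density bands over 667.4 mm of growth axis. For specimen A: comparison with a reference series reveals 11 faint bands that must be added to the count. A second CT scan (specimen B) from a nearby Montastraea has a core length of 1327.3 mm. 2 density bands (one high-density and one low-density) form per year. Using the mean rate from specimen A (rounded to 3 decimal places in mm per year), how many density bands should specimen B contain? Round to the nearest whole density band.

1361 density bands

Specimen A: after corrections the count is 673 + 11 = 684 density bands.
Specimen A: with 2 density bands per year, 684 / 2 = 342 years.
A: Mean rate = 667.4 mm / 342 years ≈ 1.951 mm/year.
Specimen B: 1327.3 mm / 1.951 mm per year = 680.32 years; at 2 density bands per year that is 680.32 × 2 ≈ 1361 density bands.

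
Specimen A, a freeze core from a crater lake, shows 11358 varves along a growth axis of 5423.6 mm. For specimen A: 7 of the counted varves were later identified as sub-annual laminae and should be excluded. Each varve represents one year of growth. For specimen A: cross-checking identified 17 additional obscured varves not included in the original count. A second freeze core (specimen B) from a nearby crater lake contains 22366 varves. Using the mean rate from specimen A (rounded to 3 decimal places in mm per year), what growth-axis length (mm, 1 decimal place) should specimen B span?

10668.6 mm

Specimen A: after corrections the count is 11358 − 7 + 17 = 11368 varves.
A: Extension rate ≈ 5423.6 / 11368 = 0.477 mm/year.
For B, 0.477 mm/year × 22366 years = 10668.6 mm.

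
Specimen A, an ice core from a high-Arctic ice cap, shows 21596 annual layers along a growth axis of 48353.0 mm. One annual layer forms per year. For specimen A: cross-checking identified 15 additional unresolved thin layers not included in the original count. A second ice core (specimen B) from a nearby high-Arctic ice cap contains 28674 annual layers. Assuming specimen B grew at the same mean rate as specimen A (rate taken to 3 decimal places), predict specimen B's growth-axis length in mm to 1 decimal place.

64143.7 mm

Specimen A: after corrections the count is 21596 + 15 = 21611 annual layers.
A: 48353.0 mm over 21611 years gives 48353.0 / 21611 ≈ 2.237 mm/yr.
Length of B = 2.237 × 28674 = 64143.7 mm.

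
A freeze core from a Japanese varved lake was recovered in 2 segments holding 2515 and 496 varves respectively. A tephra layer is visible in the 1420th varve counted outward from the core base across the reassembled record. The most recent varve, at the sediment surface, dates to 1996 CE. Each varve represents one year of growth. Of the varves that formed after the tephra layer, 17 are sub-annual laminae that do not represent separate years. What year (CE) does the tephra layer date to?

Total varves = 2515 + 496 = 3011.
3011 − 1420 = 1591 varves lie beyond the tephra layer toward the sediment surface.
Removing the 17 false varves leaves 1591 − 17 = 1574 true varves beyond the tephra layer.
1996 − 1574 = 422 CE.

422 CE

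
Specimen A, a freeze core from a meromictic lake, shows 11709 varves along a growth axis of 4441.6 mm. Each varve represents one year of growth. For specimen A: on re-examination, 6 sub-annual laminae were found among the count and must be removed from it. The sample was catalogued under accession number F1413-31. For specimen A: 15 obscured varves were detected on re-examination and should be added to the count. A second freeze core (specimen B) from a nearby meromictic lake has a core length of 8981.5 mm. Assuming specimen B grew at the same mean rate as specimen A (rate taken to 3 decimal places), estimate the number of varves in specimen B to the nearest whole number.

23698 varves

Specimen A: after corrections the count is 11709 − 6 + 15 = 11718 varves.
A: Extension rate ≈ 4441.6 / 11718 = 0.379 mm/yr.
Specimen B: 8981.5 mm / 0.379 mm per year = 23697.89 years ≈ 23698 varves.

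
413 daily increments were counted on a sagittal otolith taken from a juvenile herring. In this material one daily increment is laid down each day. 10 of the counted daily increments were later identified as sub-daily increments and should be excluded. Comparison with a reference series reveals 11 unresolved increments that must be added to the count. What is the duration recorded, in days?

After corrections the count is 413 − 10 + 11 = 414 daily increments.
With a one-to-one daily increment periodicity this is 414 days.

414 days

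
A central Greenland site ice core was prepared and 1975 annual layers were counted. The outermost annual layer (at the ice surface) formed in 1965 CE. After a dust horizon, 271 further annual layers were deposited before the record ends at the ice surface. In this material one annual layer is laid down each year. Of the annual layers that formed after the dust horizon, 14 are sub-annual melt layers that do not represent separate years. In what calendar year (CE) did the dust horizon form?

271 annual layers post-date the dust horizon.
Removing the 14 false annual layers leaves 271 − 14 = 257 true annual layers beyond the dust horizon.
Counting back 257 years from 1965 CE places the dust horizon in 1965 − 257 = 1708 CE.

1708 CE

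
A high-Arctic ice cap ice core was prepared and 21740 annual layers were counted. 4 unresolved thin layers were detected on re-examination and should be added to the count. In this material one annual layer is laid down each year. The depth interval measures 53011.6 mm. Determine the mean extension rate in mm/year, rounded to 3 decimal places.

2.438 mm/year

Adjusted count: 21740 + 4 = 21744 annual layers.
Mean rate = 53011.6 mm / 21744 years ≈ 2.438 mm/year.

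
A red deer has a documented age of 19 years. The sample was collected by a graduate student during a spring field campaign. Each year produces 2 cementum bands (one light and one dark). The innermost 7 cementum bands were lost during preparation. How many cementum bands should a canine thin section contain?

Expected cementum bands: 19 × 2 = 38.
Less the 7 uncaptured cementum bands: 38 − 7 = 31.

31 cementum bands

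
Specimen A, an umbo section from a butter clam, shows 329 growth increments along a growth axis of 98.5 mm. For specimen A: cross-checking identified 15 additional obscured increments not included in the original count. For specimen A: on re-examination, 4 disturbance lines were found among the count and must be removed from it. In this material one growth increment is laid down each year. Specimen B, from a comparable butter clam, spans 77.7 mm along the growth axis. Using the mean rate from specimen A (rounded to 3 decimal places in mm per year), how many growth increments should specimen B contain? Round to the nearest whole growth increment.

268 growth increments

Specimen A: after corrections the count is 329 − 4 + 15 = 340 growth increments.
A: 98.5 mm over 340 years gives 98.5 / 340 ≈ 0.290 mm/yr.
Specimen B: 77.7 mm / 0.290 mm per year = 267.93 years ≈ 268 growth increments.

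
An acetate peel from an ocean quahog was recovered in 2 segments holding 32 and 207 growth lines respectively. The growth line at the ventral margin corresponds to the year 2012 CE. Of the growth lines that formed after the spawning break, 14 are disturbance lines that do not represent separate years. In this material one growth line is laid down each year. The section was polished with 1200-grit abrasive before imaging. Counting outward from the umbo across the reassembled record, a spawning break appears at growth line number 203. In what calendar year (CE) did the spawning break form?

1990 CE

Total growth lines = 32 + 207 = 239.
Between growth line 203 and the ventral margin there are 239 − 203 = 36 growth lines.
Removing the 14 false growth lines leaves 36 − 14 = 22 true growth lines beyond the spawning break.
Counting back 22 years from 2012 CE places the spawning break in 2012 − 22 = 1990 CE.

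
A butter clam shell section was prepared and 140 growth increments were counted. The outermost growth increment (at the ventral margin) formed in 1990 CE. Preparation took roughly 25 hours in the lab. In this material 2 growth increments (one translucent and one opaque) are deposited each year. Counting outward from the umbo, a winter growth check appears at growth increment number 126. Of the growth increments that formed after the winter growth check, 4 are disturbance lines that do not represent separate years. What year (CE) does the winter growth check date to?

1985 CE

140 − 126 = 14 growth increments lie beyond the winter growth check toward the ventral margin.
14 − 4 false = 10 true growth increments after the winter growth check.
With 2 growth increments per year, 10 / 2 = 5 years.
Counting back 5 years from 1990 CE places the winter growth check in 1990 − 5 = 1985 CE.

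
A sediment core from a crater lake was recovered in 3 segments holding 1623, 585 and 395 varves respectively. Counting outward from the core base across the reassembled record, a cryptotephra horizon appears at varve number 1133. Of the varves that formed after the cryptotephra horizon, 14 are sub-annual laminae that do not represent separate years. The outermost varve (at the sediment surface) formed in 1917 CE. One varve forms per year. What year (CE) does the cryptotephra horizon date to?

461 CE

Total varves = 1623 + 585 + 395 = 2603.
Between varve 1133 and the sediment surface there are 2603 − 1133 = 1470 varves.
1470 − 14 false = 1456 true varves after the cryptotephra horizon.
1917 − 1456 = 461 CE.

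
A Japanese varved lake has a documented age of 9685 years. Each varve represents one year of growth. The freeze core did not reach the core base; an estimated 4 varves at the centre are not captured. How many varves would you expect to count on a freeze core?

At one varve per year, 9685 years correspond to 9685 varves.
Subtracting the 4 varves not captured gives 9685 − 4 = 9681 varves in the record.

9681 varves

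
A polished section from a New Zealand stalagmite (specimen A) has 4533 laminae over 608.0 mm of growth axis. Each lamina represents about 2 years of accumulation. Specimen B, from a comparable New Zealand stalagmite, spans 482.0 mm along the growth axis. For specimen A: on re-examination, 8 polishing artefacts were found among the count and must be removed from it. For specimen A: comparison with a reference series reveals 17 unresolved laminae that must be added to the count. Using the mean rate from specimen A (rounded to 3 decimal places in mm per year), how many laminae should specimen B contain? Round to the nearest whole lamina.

Specimen A: after corrections the count is 4533 − 8 + 17 = 4542 laminae.
Specimen A: 4542 laminae at 2 years each span 4542 × 2 = 9084 years.
A: Mean rate = 608.0 mm / 9084 years ≈ 0.067 mm per year.
Specimen B: 482.0 mm / 0.067 mm per year = 7194.03 years; at 2 years per lamina that is 7194.03 / 2 ≈ 3597 laminae.

3597 laminae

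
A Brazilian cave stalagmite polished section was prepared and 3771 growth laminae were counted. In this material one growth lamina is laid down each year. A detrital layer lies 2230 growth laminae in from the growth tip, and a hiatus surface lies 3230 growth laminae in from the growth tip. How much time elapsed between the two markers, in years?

Separation: 3230 − 2230 = 1000 growth laminae.
At one growth lamina per year, 1000 years elapsed between them.

1000 years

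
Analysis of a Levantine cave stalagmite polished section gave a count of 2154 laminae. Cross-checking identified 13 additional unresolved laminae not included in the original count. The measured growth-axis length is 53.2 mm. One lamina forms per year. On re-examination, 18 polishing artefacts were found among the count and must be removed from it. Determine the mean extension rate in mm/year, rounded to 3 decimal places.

0.025 mm/year

Correcting the raw count gives 2154 − 18 + 13 = 2149 true laminae.
53.2 mm over 2149 years gives 53.2 / 2149 ≈ 0.025 mm/year.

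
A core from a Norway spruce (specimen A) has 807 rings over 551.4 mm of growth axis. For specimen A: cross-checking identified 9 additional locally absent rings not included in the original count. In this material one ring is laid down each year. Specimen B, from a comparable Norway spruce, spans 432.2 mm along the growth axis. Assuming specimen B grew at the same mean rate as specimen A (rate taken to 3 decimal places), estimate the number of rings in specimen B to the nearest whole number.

639 rings

Specimen A: adjusted count: 807 + 9 = 816 rings.
A: Mean rate = 551.4 mm / 816 years ≈ 0.676 mm/yr.
Specimen B: 432.2 mm / 0.676 mm per year = 639.35 years ≈ 639 rings.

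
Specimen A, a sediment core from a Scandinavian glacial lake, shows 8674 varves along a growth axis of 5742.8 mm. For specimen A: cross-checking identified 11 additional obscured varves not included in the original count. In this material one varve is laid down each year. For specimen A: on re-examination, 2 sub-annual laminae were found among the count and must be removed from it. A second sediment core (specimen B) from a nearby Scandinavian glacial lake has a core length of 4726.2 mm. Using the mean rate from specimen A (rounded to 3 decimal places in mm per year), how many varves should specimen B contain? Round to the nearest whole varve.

Specimen A: after corrections the count is 8674 − 2 + 11 = 8683 varves.
A: Extension rate ≈ 5742.8 / 8683 = 0.661 mm/yr.
B spans 4726.2 / 0.661 = 7150.08 years ≈ 7150 varves.

7150 varves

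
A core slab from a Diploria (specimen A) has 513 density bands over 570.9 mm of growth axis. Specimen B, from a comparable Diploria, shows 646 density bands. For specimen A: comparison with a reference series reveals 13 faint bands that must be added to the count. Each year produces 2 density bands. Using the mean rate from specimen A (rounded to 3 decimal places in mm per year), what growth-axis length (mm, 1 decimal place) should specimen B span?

701.2 mm

Specimen A: after corrections the count is 513 + 13 = 526 density bands.
Specimen A: with 2 density bands per year, 526 / 2 = 263 years.
A: Mean rate = 570.9 mm / 263 years ≈ 2.171 mm per year.
Specimen B: 646 density bands at 2 per year is 646 / 2 = 323 years. B's length ≈ 2.171 × 323 = 701.2 mm.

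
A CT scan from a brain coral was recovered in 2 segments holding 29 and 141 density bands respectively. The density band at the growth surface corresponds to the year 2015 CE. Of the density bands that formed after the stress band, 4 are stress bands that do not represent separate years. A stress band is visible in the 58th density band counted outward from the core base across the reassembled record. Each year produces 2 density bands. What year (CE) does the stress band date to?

Total density bands = 29 + 141 = 170.
Between density band 58 and the growth surface there are 170 − 58 = 112 density bands.
Removing the 4 false density bands leaves 112 − 4 = 108 true density bands beyond the stress band.
Dividing by 2 density bands per year: 108 / 2 = 54 years.
Counting back 54 years from 2015 CE places the stress band in 2015 − 54 = 1961 CE.

1961 CE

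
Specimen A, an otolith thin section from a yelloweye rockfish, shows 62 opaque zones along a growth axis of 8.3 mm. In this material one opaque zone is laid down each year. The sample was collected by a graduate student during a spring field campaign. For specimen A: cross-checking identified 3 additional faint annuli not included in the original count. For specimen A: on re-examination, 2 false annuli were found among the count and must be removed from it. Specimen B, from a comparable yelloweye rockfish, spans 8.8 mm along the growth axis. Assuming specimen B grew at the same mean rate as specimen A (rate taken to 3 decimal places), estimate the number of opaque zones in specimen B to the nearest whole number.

Specimen A: after corrections the count is 62 − 2 + 3 = 63 opaque zones.
A: 8.3 mm over 63 years gives 8.3 / 63 ≈ 0.132 mm/year.
Specimen B: 8.8 mm / 0.132 mm per year = 66.67 years ≈ 67 opaque zones.

67 opaque zones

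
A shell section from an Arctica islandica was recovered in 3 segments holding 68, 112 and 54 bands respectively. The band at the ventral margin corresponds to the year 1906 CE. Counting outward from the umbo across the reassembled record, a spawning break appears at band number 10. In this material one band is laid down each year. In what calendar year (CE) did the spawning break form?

Total bands = 68 + 112 + 54 = 234.
Between band 10 and the ventral margin there are 234 − 10 = 224 bands.
1906 − 224 = 1682 CE.

1682 CE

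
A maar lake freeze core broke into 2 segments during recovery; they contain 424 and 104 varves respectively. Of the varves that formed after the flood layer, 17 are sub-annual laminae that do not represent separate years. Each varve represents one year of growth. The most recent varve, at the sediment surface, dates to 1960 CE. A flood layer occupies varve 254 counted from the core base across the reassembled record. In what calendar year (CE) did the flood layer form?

1703 CE

Total varves = 424 + 104 = 528.
Between varve 254 and the sediment surface there are 528 − 254 = 274 varves.
Excluding 17 false varves: 274 − 17 = 257.
1960 − 257 = 1703 CE.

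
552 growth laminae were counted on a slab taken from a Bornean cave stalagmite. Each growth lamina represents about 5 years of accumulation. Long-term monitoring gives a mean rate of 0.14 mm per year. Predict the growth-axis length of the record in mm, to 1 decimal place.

552 growth laminae at 5 years each span 552 × 5 = 2760 years.
Predicted length = 0.14 mm/year × 2760 years = 386.4 mm.

386.4 mm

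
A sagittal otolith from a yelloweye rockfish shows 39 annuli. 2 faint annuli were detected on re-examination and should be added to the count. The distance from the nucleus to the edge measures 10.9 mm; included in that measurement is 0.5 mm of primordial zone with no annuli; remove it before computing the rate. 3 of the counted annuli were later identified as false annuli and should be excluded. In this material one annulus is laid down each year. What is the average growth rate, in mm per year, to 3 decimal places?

0.274 mm per year

After corrections the count is 39 − 3 + 2 = 38 annuli.
Net length = 10.9 − 0.5 = 10.4 mm.
10.4 mm over 38 years gives 10.4 / 38 ≈ 0.274 mm per year.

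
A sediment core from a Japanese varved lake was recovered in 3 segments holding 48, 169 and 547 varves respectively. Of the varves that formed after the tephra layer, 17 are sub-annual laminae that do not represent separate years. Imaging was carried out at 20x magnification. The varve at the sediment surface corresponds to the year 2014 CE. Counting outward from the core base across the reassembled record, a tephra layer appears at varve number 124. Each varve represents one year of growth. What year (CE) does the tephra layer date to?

1391 CE

Total varves = 48 + 169 + 547 = 764.
764 − 124 = 640 varves lie beyond the tephra layer toward the sediment surface.
Excluding 17 false varves: 640 − 17 = 623.
Counting back 623 years from 2014 CE places the tephra layer in 2014 − 623 = 1391 CE.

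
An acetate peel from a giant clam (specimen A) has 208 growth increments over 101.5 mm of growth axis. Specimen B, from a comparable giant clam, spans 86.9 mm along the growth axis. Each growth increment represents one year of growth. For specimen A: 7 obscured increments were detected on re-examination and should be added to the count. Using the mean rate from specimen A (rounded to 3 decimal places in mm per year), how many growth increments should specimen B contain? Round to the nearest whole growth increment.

184 growth increments

Specimen A: true growth increment count = 208 + 7 = 215.
A: Extension rate ≈ 101.5 / 215 = 0.472 mm/year.
Specimen B: 86.9 mm / 0.472 mm per year = 184.11 years ≈ 184 growth increments.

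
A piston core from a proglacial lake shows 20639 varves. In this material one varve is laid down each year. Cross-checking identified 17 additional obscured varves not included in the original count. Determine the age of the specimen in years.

20656 yr

Adjusted count: 20639 + 17 = 20656 varves.
With a one-to-one varve periodicity this is 20656 years.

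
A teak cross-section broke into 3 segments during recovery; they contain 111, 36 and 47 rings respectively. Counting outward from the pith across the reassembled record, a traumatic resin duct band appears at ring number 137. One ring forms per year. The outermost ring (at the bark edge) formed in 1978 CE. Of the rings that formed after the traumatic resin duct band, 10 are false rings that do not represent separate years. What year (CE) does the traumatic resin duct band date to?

1931 CE

Total rings = 111 + 36 + 47 = 194.
194 − 137 = 57 rings lie beyond the traumatic resin duct band toward the bark edge.
Removing the 10 false rings leaves 57 − 10 = 47 true rings beyond the traumatic resin duct band.
Counting back 47 years from 1978 CE places the traumatic resin duct band in 1978 − 47 = 1931 CE.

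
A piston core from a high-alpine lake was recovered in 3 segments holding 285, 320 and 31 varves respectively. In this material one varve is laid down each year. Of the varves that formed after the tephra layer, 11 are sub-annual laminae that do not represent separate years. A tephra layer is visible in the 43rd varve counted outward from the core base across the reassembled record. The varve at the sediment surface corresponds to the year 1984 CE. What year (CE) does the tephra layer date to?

Total varves = 285 + 320 + 31 = 636.
Between varve 43 and the sediment surface there are 636 − 43 = 593 varves.
Removing the 11 false varves leaves 593 − 11 = 582 true varves beyond the tephra layer.
1984 − 582 = 1402 CE.

1402 CE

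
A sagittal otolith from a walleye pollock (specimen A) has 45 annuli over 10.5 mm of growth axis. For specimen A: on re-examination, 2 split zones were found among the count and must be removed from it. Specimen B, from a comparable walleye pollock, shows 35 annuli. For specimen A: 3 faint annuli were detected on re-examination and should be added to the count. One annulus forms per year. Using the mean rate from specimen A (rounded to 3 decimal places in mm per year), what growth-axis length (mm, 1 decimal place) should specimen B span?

8.0 mm

Specimen A: correcting the raw count gives 45 − 2 + 3 = 46 true annuli.
A: Mean rate = 10.5 mm / 46 years ≈ 0.228 mm/year.
Length of B = 0.228 × 35 = 8.0 mm.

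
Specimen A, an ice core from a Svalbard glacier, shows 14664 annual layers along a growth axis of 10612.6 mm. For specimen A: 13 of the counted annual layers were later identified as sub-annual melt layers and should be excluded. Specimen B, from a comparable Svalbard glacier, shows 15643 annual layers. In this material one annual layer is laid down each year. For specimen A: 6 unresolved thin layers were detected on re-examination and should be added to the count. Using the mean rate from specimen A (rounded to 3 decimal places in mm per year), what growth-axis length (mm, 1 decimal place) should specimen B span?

11325.5 mm

Specimen A: correcting the raw count gives 14664 − 13 + 6 = 14657 true annual layers.
A: Extension rate ≈ 10612.6 / 14657 = 0.724 mm per year.
Length of B = 0.724 × 15643 = 11325.5 mm.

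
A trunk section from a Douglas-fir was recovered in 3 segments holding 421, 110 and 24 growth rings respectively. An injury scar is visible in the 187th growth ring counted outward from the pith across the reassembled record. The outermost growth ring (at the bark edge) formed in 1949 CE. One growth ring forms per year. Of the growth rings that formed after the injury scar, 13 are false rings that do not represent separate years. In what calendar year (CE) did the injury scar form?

1594 CE

Total growth rings = 421 + 110 + 24 = 555.
Between growth ring 187 and the bark edge there are 555 − 187 = 368 growth rings.
368 − 13 false = 355 true growth rings after the injury scar.
1949 − 355 = 1594 CE.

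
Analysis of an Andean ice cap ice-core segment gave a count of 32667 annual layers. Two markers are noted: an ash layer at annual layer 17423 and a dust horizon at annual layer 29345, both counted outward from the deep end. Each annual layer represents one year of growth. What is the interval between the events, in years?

11922 yr

29345 − 17423 = 11922 annual layers lie between the two events.
That is 11922 years at one annual layer per year.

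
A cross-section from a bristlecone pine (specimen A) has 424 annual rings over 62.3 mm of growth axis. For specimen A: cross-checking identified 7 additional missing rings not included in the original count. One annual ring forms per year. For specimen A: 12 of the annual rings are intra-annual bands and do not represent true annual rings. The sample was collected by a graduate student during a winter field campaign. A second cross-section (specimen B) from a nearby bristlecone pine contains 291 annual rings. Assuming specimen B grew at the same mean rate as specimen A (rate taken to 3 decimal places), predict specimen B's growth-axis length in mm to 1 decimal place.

Specimen A: adjusted count: 424 − 12 + 7 = 419 annual rings.
A: 62.3 mm over 419 years gives 62.3 / 419 ≈ 0.149 mm/year.
B's length ≈ 0.149 × 291 = 43.4 mm.

43.4 mm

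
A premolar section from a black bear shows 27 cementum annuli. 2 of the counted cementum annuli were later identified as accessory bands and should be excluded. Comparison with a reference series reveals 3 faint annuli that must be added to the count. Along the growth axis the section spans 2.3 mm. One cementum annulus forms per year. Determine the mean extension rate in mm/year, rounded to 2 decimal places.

0.08 mm/year

Adjusted count: 27 − 2 + 3 = 28 cementum annuli.
Extension rate ≈ 2.3 / 28 = 0.08 mm/year.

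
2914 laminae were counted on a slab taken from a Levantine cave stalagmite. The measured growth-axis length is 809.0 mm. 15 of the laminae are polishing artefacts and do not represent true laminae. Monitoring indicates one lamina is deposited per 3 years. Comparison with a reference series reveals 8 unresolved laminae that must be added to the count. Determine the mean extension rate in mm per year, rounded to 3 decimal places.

Adjusted count: 2914 − 15 + 8 = 2907 laminae.
Multiplying by 3 years per lamina: 2907 × 3 = 8721 years.
Mean rate = 809.0 mm / 8721 years ≈ 0.093 mm per year.

0.093 mm per year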